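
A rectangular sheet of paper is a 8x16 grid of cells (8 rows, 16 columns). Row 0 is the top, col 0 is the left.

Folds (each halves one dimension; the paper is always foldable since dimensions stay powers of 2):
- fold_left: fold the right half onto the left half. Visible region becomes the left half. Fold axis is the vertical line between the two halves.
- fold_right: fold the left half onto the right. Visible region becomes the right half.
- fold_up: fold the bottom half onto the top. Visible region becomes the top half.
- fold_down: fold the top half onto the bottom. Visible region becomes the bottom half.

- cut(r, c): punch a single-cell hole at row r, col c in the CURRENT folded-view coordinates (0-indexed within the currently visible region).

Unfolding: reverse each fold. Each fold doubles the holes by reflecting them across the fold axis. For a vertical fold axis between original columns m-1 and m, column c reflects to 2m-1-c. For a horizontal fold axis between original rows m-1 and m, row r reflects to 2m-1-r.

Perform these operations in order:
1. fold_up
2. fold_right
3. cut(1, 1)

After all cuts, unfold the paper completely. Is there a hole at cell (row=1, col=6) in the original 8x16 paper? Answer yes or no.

Answer: yes

Derivation:
Op 1 fold_up: fold axis h@4; visible region now rows[0,4) x cols[0,16) = 4x16
Op 2 fold_right: fold axis v@8; visible region now rows[0,4) x cols[8,16) = 4x8
Op 3 cut(1, 1): punch at orig (1,9); cuts so far [(1, 9)]; region rows[0,4) x cols[8,16) = 4x8
Unfold 1 (reflect across v@8): 2 holes -> [(1, 6), (1, 9)]
Unfold 2 (reflect across h@4): 4 holes -> [(1, 6), (1, 9), (6, 6), (6, 9)]
Holes: [(1, 6), (1, 9), (6, 6), (6, 9)]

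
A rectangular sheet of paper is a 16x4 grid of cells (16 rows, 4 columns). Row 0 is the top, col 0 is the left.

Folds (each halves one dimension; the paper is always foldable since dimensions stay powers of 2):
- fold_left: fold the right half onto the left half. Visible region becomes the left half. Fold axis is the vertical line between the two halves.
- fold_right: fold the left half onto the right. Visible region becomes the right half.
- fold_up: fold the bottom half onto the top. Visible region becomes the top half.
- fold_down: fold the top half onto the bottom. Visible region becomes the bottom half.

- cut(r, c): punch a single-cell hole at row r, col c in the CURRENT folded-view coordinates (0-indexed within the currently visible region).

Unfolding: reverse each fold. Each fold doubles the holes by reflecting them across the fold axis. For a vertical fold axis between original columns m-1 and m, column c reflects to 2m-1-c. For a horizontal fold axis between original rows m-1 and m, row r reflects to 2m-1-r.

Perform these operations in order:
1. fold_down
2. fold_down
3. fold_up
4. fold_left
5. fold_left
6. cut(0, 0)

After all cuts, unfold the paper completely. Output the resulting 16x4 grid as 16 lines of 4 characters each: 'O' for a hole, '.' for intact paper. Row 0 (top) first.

Answer: OOOO
....
....
OOOO
OOOO
....
....
OOOO
OOOO
....
....
OOOO
OOOO
....
....
OOOO

Derivation:
Op 1 fold_down: fold axis h@8; visible region now rows[8,16) x cols[0,4) = 8x4
Op 2 fold_down: fold axis h@12; visible region now rows[12,16) x cols[0,4) = 4x4
Op 3 fold_up: fold axis h@14; visible region now rows[12,14) x cols[0,4) = 2x4
Op 4 fold_left: fold axis v@2; visible region now rows[12,14) x cols[0,2) = 2x2
Op 5 fold_left: fold axis v@1; visible region now rows[12,14) x cols[0,1) = 2x1
Op 6 cut(0, 0): punch at orig (12,0); cuts so far [(12, 0)]; region rows[12,14) x cols[0,1) = 2x1
Unfold 1 (reflect across v@1): 2 holes -> [(12, 0), (12, 1)]
Unfold 2 (reflect across v@2): 4 holes -> [(12, 0), (12, 1), (12, 2), (12, 3)]
Unfold 3 (reflect across h@14): 8 holes -> [(12, 0), (12, 1), (12, 2), (12, 3), (15, 0), (15, 1), (15, 2), (15, 3)]
Unfold 4 (reflect across h@12): 16 holes -> [(8, 0), (8, 1), (8, 2), (8, 3), (11, 0), (11, 1), (11, 2), (11, 3), (12, 0), (12, 1), (12, 2), (12, 3), (15, 0), (15, 1), (15, 2), (15, 3)]
Unfold 5 (reflect across h@8): 32 holes -> [(0, 0), (0, 1), (0, 2), (0, 3), (3, 0), (3, 1), (3, 2), (3, 3), (4, 0), (4, 1), (4, 2), (4, 3), (7, 0), (7, 1), (7, 2), (7, 3), (8, 0), (8, 1), (8, 2), (8, 3), (11, 0), (11, 1), (11, 2), (11, 3), (12, 0), (12, 1), (12, 2), (12, 3), (15, 0), (15, 1), (15, 2), (15, 3)]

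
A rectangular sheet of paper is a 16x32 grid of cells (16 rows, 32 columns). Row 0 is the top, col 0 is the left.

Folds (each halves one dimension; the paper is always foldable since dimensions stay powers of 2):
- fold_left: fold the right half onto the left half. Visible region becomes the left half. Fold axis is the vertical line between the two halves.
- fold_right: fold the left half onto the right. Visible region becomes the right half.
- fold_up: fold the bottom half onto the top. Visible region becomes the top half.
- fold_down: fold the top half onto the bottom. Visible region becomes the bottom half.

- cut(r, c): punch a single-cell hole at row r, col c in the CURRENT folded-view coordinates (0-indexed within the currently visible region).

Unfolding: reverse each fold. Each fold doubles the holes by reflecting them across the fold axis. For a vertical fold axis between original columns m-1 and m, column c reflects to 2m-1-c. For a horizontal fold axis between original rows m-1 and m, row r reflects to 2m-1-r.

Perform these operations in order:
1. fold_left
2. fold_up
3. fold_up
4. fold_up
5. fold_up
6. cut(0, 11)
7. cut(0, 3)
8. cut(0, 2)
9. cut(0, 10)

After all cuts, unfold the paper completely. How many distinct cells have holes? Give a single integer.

Op 1 fold_left: fold axis v@16; visible region now rows[0,16) x cols[0,16) = 16x16
Op 2 fold_up: fold axis h@8; visible region now rows[0,8) x cols[0,16) = 8x16
Op 3 fold_up: fold axis h@4; visible region now rows[0,4) x cols[0,16) = 4x16
Op 4 fold_up: fold axis h@2; visible region now rows[0,2) x cols[0,16) = 2x16
Op 5 fold_up: fold axis h@1; visible region now rows[0,1) x cols[0,16) = 1x16
Op 6 cut(0, 11): punch at orig (0,11); cuts so far [(0, 11)]; region rows[0,1) x cols[0,16) = 1x16
Op 7 cut(0, 3): punch at orig (0,3); cuts so far [(0, 3), (0, 11)]; region rows[0,1) x cols[0,16) = 1x16
Op 8 cut(0, 2): punch at orig (0,2); cuts so far [(0, 2), (0, 3), (0, 11)]; region rows[0,1) x cols[0,16) = 1x16
Op 9 cut(0, 10): punch at orig (0,10); cuts so far [(0, 2), (0, 3), (0, 10), (0, 11)]; region rows[0,1) x cols[0,16) = 1x16
Unfold 1 (reflect across h@1): 8 holes -> [(0, 2), (0, 3), (0, 10), (0, 11), (1, 2), (1, 3), (1, 10), (1, 11)]
Unfold 2 (reflect across h@2): 16 holes -> [(0, 2), (0, 3), (0, 10), (0, 11), (1, 2), (1, 3), (1, 10), (1, 11), (2, 2), (2, 3), (2, 10), (2, 11), (3, 2), (3, 3), (3, 10), (3, 11)]
Unfold 3 (reflect across h@4): 32 holes -> [(0, 2), (0, 3), (0, 10), (0, 11), (1, 2), (1, 3), (1, 10), (1, 11), (2, 2), (2, 3), (2, 10), (2, 11), (3, 2), (3, 3), (3, 10), (3, 11), (4, 2), (4, 3), (4, 10), (4, 11), (5, 2), (5, 3), (5, 10), (5, 11), (6, 2), (6, 3), (6, 10), (6, 11), (7, 2), (7, 3), (7, 10), (7, 11)]
Unfold 4 (reflect across h@8): 64 holes -> [(0, 2), (0, 3), (0, 10), (0, 11), (1, 2), (1, 3), (1, 10), (1, 11), (2, 2), (2, 3), (2, 10), (2, 11), (3, 2), (3, 3), (3, 10), (3, 11), (4, 2), (4, 3), (4, 10), (4, 11), (5, 2), (5, 3), (5, 10), (5, 11), (6, 2), (6, 3), (6, 10), (6, 11), (7, 2), (7, 3), (7, 10), (7, 11), (8, 2), (8, 3), (8, 10), (8, 11), (9, 2), (9, 3), (9, 10), (9, 11), (10, 2), (10, 3), (10, 10), (10, 11), (11, 2), (11, 3), (11, 10), (11, 11), (12, 2), (12, 3), (12, 10), (12, 11), (13, 2), (13, 3), (13, 10), (13, 11), (14, 2), (14, 3), (14, 10), (14, 11), (15, 2), (15, 3), (15, 10), (15, 11)]
Unfold 5 (reflect across v@16): 128 holes -> [(0, 2), (0, 3), (0, 10), (0, 11), (0, 20), (0, 21), (0, 28), (0, 29), (1, 2), (1, 3), (1, 10), (1, 11), (1, 20), (1, 21), (1, 28), (1, 29), (2, 2), (2, 3), (2, 10), (2, 11), (2, 20), (2, 21), (2, 28), (2, 29), (3, 2), (3, 3), (3, 10), (3, 11), (3, 20), (3, 21), (3, 28), (3, 29), (4, 2), (4, 3), (4, 10), (4, 11), (4, 20), (4, 21), (4, 28), (4, 29), (5, 2), (5, 3), (5, 10), (5, 11), (5, 20), (5, 21), (5, 28), (5, 29), (6, 2), (6, 3), (6, 10), (6, 11), (6, 20), (6, 21), (6, 28), (6, 29), (7, 2), (7, 3), (7, 10), (7, 11), (7, 20), (7, 21), (7, 28), (7, 29), (8, 2), (8, 3), (8, 10), (8, 11), (8, 20), (8, 21), (8, 28), (8, 29), (9, 2), (9, 3), (9, 10), (9, 11), (9, 20), (9, 21), (9, 28), (9, 29), (10, 2), (10, 3), (10, 10), (10, 11), (10, 20), (10, 21), (10, 28), (10, 29), (11, 2), (11, 3), (11, 10), (11, 11), (11, 20), (11, 21), (11, 28), (11, 29), (12, 2), (12, 3), (12, 10), (12, 11), (12, 20), (12, 21), (12, 28), (12, 29), (13, 2), (13, 3), (13, 10), (13, 11), (13, 20), (13, 21), (13, 28), (13, 29), (14, 2), (14, 3), (14, 10), (14, 11), (14, 20), (14, 21), (14, 28), (14, 29), (15, 2), (15, 3), (15, 10), (15, 11), (15, 20), (15, 21), (15, 28), (15, 29)]

Answer: 128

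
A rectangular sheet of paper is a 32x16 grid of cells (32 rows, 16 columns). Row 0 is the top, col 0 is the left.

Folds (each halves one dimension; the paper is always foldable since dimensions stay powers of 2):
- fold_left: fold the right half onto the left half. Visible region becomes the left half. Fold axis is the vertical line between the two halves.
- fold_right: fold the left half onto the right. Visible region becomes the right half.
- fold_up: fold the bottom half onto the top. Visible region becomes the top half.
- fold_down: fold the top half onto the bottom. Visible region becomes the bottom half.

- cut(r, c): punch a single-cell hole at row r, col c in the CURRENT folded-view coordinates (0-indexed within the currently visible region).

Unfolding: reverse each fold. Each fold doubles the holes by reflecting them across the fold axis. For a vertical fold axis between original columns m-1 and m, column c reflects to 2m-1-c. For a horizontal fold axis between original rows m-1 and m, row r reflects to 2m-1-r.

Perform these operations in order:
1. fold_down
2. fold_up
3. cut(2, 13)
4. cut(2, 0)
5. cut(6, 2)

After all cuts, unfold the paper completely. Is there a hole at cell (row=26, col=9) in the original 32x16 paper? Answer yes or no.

Op 1 fold_down: fold axis h@16; visible region now rows[16,32) x cols[0,16) = 16x16
Op 2 fold_up: fold axis h@24; visible region now rows[16,24) x cols[0,16) = 8x16
Op 3 cut(2, 13): punch at orig (18,13); cuts so far [(18, 13)]; region rows[16,24) x cols[0,16) = 8x16
Op 4 cut(2, 0): punch at orig (18,0); cuts so far [(18, 0), (18, 13)]; region rows[16,24) x cols[0,16) = 8x16
Op 5 cut(6, 2): punch at orig (22,2); cuts so far [(18, 0), (18, 13), (22, 2)]; region rows[16,24) x cols[0,16) = 8x16
Unfold 1 (reflect across h@24): 6 holes -> [(18, 0), (18, 13), (22, 2), (25, 2), (29, 0), (29, 13)]
Unfold 2 (reflect across h@16): 12 holes -> [(2, 0), (2, 13), (6, 2), (9, 2), (13, 0), (13, 13), (18, 0), (18, 13), (22, 2), (25, 2), (29, 0), (29, 13)]
Holes: [(2, 0), (2, 13), (6, 2), (9, 2), (13, 0), (13, 13), (18, 0), (18, 13), (22, 2), (25, 2), (29, 0), (29, 13)]

Answer: no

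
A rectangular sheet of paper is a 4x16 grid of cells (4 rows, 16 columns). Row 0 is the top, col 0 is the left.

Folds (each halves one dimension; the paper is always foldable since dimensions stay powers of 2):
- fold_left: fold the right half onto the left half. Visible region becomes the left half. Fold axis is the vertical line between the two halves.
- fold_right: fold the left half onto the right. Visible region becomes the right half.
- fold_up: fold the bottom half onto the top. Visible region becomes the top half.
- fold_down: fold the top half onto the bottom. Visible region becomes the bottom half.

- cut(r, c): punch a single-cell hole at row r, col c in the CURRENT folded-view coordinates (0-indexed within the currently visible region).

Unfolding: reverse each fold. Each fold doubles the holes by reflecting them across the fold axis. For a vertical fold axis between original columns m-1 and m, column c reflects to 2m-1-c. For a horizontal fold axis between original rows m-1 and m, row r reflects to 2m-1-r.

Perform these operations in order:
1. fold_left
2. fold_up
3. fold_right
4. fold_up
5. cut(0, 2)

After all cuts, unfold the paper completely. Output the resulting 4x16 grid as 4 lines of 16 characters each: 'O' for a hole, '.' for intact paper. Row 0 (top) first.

Op 1 fold_left: fold axis v@8; visible region now rows[0,4) x cols[0,8) = 4x8
Op 2 fold_up: fold axis h@2; visible region now rows[0,2) x cols[0,8) = 2x8
Op 3 fold_right: fold axis v@4; visible region now rows[0,2) x cols[4,8) = 2x4
Op 4 fold_up: fold axis h@1; visible region now rows[0,1) x cols[4,8) = 1x4
Op 5 cut(0, 2): punch at orig (0,6); cuts so far [(0, 6)]; region rows[0,1) x cols[4,8) = 1x4
Unfold 1 (reflect across h@1): 2 holes -> [(0, 6), (1, 6)]
Unfold 2 (reflect across v@4): 4 holes -> [(0, 1), (0, 6), (1, 1), (1, 6)]
Unfold 3 (reflect across h@2): 8 holes -> [(0, 1), (0, 6), (1, 1), (1, 6), (2, 1), (2, 6), (3, 1), (3, 6)]
Unfold 4 (reflect across v@8): 16 holes -> [(0, 1), (0, 6), (0, 9), (0, 14), (1, 1), (1, 6), (1, 9), (1, 14), (2, 1), (2, 6), (2, 9), (2, 14), (3, 1), (3, 6), (3, 9), (3, 14)]

Answer: .O....O..O....O.
.O....O..O....O.
.O....O..O....O.
.O....O..O....O.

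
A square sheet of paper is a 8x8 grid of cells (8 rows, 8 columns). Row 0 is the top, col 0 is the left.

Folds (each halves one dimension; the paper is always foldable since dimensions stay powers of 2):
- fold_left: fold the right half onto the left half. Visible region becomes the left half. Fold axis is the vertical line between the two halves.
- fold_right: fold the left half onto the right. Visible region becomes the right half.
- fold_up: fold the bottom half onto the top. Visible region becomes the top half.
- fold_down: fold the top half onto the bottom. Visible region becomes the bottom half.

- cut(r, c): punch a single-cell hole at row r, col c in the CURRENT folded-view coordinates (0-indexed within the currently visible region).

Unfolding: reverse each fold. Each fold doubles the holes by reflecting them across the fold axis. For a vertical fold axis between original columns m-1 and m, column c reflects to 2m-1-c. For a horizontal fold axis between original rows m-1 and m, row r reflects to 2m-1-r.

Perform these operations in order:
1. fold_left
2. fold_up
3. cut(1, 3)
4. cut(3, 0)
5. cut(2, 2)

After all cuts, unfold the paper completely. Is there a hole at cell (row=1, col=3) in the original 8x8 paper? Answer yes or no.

Op 1 fold_left: fold axis v@4; visible region now rows[0,8) x cols[0,4) = 8x4
Op 2 fold_up: fold axis h@4; visible region now rows[0,4) x cols[0,4) = 4x4
Op 3 cut(1, 3): punch at orig (1,3); cuts so far [(1, 3)]; region rows[0,4) x cols[0,4) = 4x4
Op 4 cut(3, 0): punch at orig (3,0); cuts so far [(1, 3), (3, 0)]; region rows[0,4) x cols[0,4) = 4x4
Op 5 cut(2, 2): punch at orig (2,2); cuts so far [(1, 3), (2, 2), (3, 0)]; region rows[0,4) x cols[0,4) = 4x4
Unfold 1 (reflect across h@4): 6 holes -> [(1, 3), (2, 2), (3, 0), (4, 0), (5, 2), (6, 3)]
Unfold 2 (reflect across v@4): 12 holes -> [(1, 3), (1, 4), (2, 2), (2, 5), (3, 0), (3, 7), (4, 0), (4, 7), (5, 2), (5, 5), (6, 3), (6, 4)]
Holes: [(1, 3), (1, 4), (2, 2), (2, 5), (3, 0), (3, 7), (4, 0), (4, 7), (5, 2), (5, 5), (6, 3), (6, 4)]

Answer: yes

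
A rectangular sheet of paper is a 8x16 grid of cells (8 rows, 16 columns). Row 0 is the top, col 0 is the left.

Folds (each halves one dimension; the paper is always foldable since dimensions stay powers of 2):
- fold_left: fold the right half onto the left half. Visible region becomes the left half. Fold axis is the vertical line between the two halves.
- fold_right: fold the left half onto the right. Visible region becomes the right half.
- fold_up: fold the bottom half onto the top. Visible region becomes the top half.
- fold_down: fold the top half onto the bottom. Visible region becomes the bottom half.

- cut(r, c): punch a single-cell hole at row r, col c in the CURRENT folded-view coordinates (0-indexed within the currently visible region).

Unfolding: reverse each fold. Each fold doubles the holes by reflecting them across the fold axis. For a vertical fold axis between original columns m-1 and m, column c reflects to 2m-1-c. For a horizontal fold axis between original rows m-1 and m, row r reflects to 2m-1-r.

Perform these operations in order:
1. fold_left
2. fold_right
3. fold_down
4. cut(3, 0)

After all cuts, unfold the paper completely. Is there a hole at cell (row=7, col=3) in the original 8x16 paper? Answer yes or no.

Op 1 fold_left: fold axis v@8; visible region now rows[0,8) x cols[0,8) = 8x8
Op 2 fold_right: fold axis v@4; visible region now rows[0,8) x cols[4,8) = 8x4
Op 3 fold_down: fold axis h@4; visible region now rows[4,8) x cols[4,8) = 4x4
Op 4 cut(3, 0): punch at orig (7,4); cuts so far [(7, 4)]; region rows[4,8) x cols[4,8) = 4x4
Unfold 1 (reflect across h@4): 2 holes -> [(0, 4), (7, 4)]
Unfold 2 (reflect across v@4): 4 holes -> [(0, 3), (0, 4), (7, 3), (7, 4)]
Unfold 3 (reflect across v@8): 8 holes -> [(0, 3), (0, 4), (0, 11), (0, 12), (7, 3), (7, 4), (7, 11), (7, 12)]
Holes: [(0, 3), (0, 4), (0, 11), (0, 12), (7, 3), (7, 4), (7, 11), (7, 12)]

Answer: yes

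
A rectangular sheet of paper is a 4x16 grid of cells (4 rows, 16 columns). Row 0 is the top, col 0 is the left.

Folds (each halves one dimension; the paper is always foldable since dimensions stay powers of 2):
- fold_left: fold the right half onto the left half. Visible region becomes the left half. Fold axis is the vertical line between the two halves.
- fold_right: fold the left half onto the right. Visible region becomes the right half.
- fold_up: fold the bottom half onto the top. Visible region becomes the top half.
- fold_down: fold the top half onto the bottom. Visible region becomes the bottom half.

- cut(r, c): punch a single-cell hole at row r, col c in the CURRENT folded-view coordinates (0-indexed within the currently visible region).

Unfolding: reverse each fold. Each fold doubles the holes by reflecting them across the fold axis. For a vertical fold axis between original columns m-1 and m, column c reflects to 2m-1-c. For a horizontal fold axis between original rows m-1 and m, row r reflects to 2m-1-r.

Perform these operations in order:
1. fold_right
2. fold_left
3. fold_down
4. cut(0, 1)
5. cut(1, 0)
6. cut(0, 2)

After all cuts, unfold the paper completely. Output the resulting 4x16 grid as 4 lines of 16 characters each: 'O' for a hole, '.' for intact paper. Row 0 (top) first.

Op 1 fold_right: fold axis v@8; visible region now rows[0,4) x cols[8,16) = 4x8
Op 2 fold_left: fold axis v@12; visible region now rows[0,4) x cols[8,12) = 4x4
Op 3 fold_down: fold axis h@2; visible region now rows[2,4) x cols[8,12) = 2x4
Op 4 cut(0, 1): punch at orig (2,9); cuts so far [(2, 9)]; region rows[2,4) x cols[8,12) = 2x4
Op 5 cut(1, 0): punch at orig (3,8); cuts so far [(2, 9), (3, 8)]; region rows[2,4) x cols[8,12) = 2x4
Op 6 cut(0, 2): punch at orig (2,10); cuts so far [(2, 9), (2, 10), (3, 8)]; region rows[2,4) x cols[8,12) = 2x4
Unfold 1 (reflect across h@2): 6 holes -> [(0, 8), (1, 9), (1, 10), (2, 9), (2, 10), (3, 8)]
Unfold 2 (reflect across v@12): 12 holes -> [(0, 8), (0, 15), (1, 9), (1, 10), (1, 13), (1, 14), (2, 9), (2, 10), (2, 13), (2, 14), (3, 8), (3, 15)]
Unfold 3 (reflect across v@8): 24 holes -> [(0, 0), (0, 7), (0, 8), (0, 15), (1, 1), (1, 2), (1, 5), (1, 6), (1, 9), (1, 10), (1, 13), (1, 14), (2, 1), (2, 2), (2, 5), (2, 6), (2, 9), (2, 10), (2, 13), (2, 14), (3, 0), (3, 7), (3, 8), (3, 15)]

Answer: O......OO......O
.OO..OO..OO..OO.
.OO..OO..OO..OO.
O......OO......O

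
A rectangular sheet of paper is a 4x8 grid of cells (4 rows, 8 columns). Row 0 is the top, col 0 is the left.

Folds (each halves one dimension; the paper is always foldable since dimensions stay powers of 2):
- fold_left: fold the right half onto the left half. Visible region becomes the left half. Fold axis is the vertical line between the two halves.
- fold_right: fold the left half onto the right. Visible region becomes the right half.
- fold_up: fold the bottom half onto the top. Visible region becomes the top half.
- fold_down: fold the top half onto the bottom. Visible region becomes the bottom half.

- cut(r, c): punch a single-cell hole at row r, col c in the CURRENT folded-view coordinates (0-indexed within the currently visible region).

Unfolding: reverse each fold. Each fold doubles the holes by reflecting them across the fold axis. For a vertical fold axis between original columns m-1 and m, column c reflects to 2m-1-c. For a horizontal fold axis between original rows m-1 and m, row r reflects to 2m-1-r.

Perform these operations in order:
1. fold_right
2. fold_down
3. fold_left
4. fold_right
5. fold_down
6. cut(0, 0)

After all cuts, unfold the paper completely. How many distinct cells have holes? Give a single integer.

Op 1 fold_right: fold axis v@4; visible region now rows[0,4) x cols[4,8) = 4x4
Op 2 fold_down: fold axis h@2; visible region now rows[2,4) x cols[4,8) = 2x4
Op 3 fold_left: fold axis v@6; visible region now rows[2,4) x cols[4,6) = 2x2
Op 4 fold_right: fold axis v@5; visible region now rows[2,4) x cols[5,6) = 2x1
Op 5 fold_down: fold axis h@3; visible region now rows[3,4) x cols[5,6) = 1x1
Op 6 cut(0, 0): punch at orig (3,5); cuts so far [(3, 5)]; region rows[3,4) x cols[5,6) = 1x1
Unfold 1 (reflect across h@3): 2 holes -> [(2, 5), (3, 5)]
Unfold 2 (reflect across v@5): 4 holes -> [(2, 4), (2, 5), (3, 4), (3, 5)]
Unfold 3 (reflect across v@6): 8 holes -> [(2, 4), (2, 5), (2, 6), (2, 7), (3, 4), (3, 5), (3, 6), (3, 7)]
Unfold 4 (reflect across h@2): 16 holes -> [(0, 4), (0, 5), (0, 6), (0, 7), (1, 4), (1, 5), (1, 6), (1, 7), (2, 4), (2, 5), (2, 6), (2, 7), (3, 4), (3, 5), (3, 6), (3, 7)]
Unfold 5 (reflect across v@4): 32 holes -> [(0, 0), (0, 1), (0, 2), (0, 3), (0, 4), (0, 5), (0, 6), (0, 7), (1, 0), (1, 1), (1, 2), (1, 3), (1, 4), (1, 5), (1, 6), (1, 7), (2, 0), (2, 1), (2, 2), (2, 3), (2, 4), (2, 5), (2, 6), (2, 7), (3, 0), (3, 1), (3, 2), (3, 3), (3, 4), (3, 5), (3, 6), (3, 7)]

Answer: 32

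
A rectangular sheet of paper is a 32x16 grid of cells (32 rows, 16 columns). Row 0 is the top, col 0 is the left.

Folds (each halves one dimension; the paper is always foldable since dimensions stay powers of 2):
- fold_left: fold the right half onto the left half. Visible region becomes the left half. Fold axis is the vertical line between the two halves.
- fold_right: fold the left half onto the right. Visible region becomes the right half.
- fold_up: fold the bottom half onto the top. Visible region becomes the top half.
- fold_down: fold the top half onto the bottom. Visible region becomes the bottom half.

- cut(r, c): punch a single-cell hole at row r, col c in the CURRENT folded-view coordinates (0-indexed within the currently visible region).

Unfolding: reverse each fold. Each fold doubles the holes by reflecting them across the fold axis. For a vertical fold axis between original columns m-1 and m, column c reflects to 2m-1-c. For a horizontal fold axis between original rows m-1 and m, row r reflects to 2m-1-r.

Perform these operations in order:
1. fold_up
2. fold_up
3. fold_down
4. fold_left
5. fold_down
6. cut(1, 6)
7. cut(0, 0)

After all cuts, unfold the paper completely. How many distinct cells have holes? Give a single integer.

Answer: 64

Derivation:
Op 1 fold_up: fold axis h@16; visible region now rows[0,16) x cols[0,16) = 16x16
Op 2 fold_up: fold axis h@8; visible region now rows[0,8) x cols[0,16) = 8x16
Op 3 fold_down: fold axis h@4; visible region now rows[4,8) x cols[0,16) = 4x16
Op 4 fold_left: fold axis v@8; visible region now rows[4,8) x cols[0,8) = 4x8
Op 5 fold_down: fold axis h@6; visible region now rows[6,8) x cols[0,8) = 2x8
Op 6 cut(1, 6): punch at orig (7,6); cuts so far [(7, 6)]; region rows[6,8) x cols[0,8) = 2x8
Op 7 cut(0, 0): punch at orig (6,0); cuts so far [(6, 0), (7, 6)]; region rows[6,8) x cols[0,8) = 2x8
Unfold 1 (reflect across h@6): 4 holes -> [(4, 6), (5, 0), (6, 0), (7, 6)]
Unfold 2 (reflect across v@8): 8 holes -> [(4, 6), (4, 9), (5, 0), (5, 15), (6, 0), (6, 15), (7, 6), (7, 9)]
Unfold 3 (reflect across h@4): 16 holes -> [(0, 6), (0, 9), (1, 0), (1, 15), (2, 0), (2, 15), (3, 6), (3, 9), (4, 6), (4, 9), (5, 0), (5, 15), (6, 0), (6, 15), (7, 6), (7, 9)]
Unfold 4 (reflect across h@8): 32 holes -> [(0, 6), (0, 9), (1, 0), (1, 15), (2, 0), (2, 15), (3, 6), (3, 9), (4, 6), (4, 9), (5, 0), (5, 15), (6, 0), (6, 15), (7, 6), (7, 9), (8, 6), (8, 9), (9, 0), (9, 15), (10, 0), (10, 15), (11, 6), (11, 9), (12, 6), (12, 9), (13, 0), (13, 15), (14, 0), (14, 15), (15, 6), (15, 9)]
Unfold 5 (reflect across h@16): 64 holes -> [(0, 6), (0, 9), (1, 0), (1, 15), (2, 0), (2, 15), (3, 6), (3, 9), (4, 6), (4, 9), (5, 0), (5, 15), (6, 0), (6, 15), (7, 6), (7, 9), (8, 6), (8, 9), (9, 0), (9, 15), (10, 0), (10, 15), (11, 6), (11, 9), (12, 6), (12, 9), (13, 0), (13, 15), (14, 0), (14, 15), (15, 6), (15, 9), (16, 6), (16, 9), (17, 0), (17, 15), (18, 0), (18, 15), (19, 6), (19, 9), (20, 6), (20, 9), (21, 0), (21, 15), (22, 0), (22, 15), (23, 6), (23, 9), (24, 6), (24, 9), (25, 0), (25, 15), (26, 0), (26, 15), (27, 6), (27, 9), (28, 6), (28, 9), (29, 0), (29, 15), (30, 0), (30, 15), (31, 6), (31, 9)]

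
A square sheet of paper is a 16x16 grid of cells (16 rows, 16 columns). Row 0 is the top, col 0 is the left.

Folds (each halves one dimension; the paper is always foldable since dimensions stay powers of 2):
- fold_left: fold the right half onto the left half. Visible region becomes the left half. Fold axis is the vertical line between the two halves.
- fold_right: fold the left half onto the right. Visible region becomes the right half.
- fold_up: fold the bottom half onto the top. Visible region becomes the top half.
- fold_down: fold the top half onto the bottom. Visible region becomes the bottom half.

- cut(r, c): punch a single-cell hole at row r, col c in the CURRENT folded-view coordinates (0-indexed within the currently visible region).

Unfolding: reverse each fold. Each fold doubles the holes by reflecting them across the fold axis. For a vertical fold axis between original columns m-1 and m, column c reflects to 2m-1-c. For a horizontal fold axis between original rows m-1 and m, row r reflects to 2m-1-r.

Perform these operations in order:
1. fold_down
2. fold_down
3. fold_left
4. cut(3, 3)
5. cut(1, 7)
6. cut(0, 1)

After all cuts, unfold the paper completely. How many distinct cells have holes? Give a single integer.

Answer: 24

Derivation:
Op 1 fold_down: fold axis h@8; visible region now rows[8,16) x cols[0,16) = 8x16
Op 2 fold_down: fold axis h@12; visible region now rows[12,16) x cols[0,16) = 4x16
Op 3 fold_left: fold axis v@8; visible region now rows[12,16) x cols[0,8) = 4x8
Op 4 cut(3, 3): punch at orig (15,3); cuts so far [(15, 3)]; region rows[12,16) x cols[0,8) = 4x8
Op 5 cut(1, 7): punch at orig (13,7); cuts so far [(13, 7), (15, 3)]; region rows[12,16) x cols[0,8) = 4x8
Op 6 cut(0, 1): punch at orig (12,1); cuts so far [(12, 1), (13, 7), (15, 3)]; region rows[12,16) x cols[0,8) = 4x8
Unfold 1 (reflect across v@8): 6 holes -> [(12, 1), (12, 14), (13, 7), (13, 8), (15, 3), (15, 12)]
Unfold 2 (reflect across h@12): 12 holes -> [(8, 3), (8, 12), (10, 7), (10, 8), (11, 1), (11, 14), (12, 1), (12, 14), (13, 7), (13, 8), (15, 3), (15, 12)]
Unfold 3 (reflect across h@8): 24 holes -> [(0, 3), (0, 12), (2, 7), (2, 8), (3, 1), (3, 14), (4, 1), (4, 14), (5, 7), (5, 8), (7, 3), (7, 12), (8, 3), (8, 12), (10, 7), (10, 8), (11, 1), (11, 14), (12, 1), (12, 14), (13, 7), (13, 8), (15, 3), (15, 12)]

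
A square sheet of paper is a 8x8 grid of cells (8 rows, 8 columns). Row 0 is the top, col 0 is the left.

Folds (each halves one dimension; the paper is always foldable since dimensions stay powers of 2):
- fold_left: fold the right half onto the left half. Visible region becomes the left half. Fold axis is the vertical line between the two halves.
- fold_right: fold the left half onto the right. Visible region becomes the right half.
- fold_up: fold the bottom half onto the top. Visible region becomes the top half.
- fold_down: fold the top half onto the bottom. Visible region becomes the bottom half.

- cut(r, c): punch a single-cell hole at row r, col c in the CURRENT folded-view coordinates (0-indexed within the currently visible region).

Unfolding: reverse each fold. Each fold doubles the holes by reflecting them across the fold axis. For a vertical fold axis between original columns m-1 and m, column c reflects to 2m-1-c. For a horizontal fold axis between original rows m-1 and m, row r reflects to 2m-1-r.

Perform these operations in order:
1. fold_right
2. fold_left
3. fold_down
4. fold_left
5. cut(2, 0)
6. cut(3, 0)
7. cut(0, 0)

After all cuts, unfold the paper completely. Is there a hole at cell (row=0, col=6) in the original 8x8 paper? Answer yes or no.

Op 1 fold_right: fold axis v@4; visible region now rows[0,8) x cols[4,8) = 8x4
Op 2 fold_left: fold axis v@6; visible region now rows[0,8) x cols[4,6) = 8x2
Op 3 fold_down: fold axis h@4; visible region now rows[4,8) x cols[4,6) = 4x2
Op 4 fold_left: fold axis v@5; visible region now rows[4,8) x cols[4,5) = 4x1
Op 5 cut(2, 0): punch at orig (6,4); cuts so far [(6, 4)]; region rows[4,8) x cols[4,5) = 4x1
Op 6 cut(3, 0): punch at orig (7,4); cuts so far [(6, 4), (7, 4)]; region rows[4,8) x cols[4,5) = 4x1
Op 7 cut(0, 0): punch at orig (4,4); cuts so far [(4, 4), (6, 4), (7, 4)]; region rows[4,8) x cols[4,5) = 4x1
Unfold 1 (reflect across v@5): 6 holes -> [(4, 4), (4, 5), (6, 4), (6, 5), (7, 4), (7, 5)]
Unfold 2 (reflect across h@4): 12 holes -> [(0, 4), (0, 5), (1, 4), (1, 5), (3, 4), (3, 5), (4, 4), (4, 5), (6, 4), (6, 5), (7, 4), (7, 5)]
Unfold 3 (reflect across v@6): 24 holes -> [(0, 4), (0, 5), (0, 6), (0, 7), (1, 4), (1, 5), (1, 6), (1, 7), (3, 4), (3, 5), (3, 6), (3, 7), (4, 4), (4, 5), (4, 6), (4, 7), (6, 4), (6, 5), (6, 6), (6, 7), (7, 4), (7, 5), (7, 6), (7, 7)]
Unfold 4 (reflect across v@4): 48 holes -> [(0, 0), (0, 1), (0, 2), (0, 3), (0, 4), (0, 5), (0, 6), (0, 7), (1, 0), (1, 1), (1, 2), (1, 3), (1, 4), (1, 5), (1, 6), (1, 7), (3, 0), (3, 1), (3, 2), (3, 3), (3, 4), (3, 5), (3, 6), (3, 7), (4, 0), (4, 1), (4, 2), (4, 3), (4, 4), (4, 5), (4, 6), (4, 7), (6, 0), (6, 1), (6, 2), (6, 3), (6, 4), (6, 5), (6, 6), (6, 7), (7, 0), (7, 1), (7, 2), (7, 3), (7, 4), (7, 5), (7, 6), (7, 7)]
Holes: [(0, 0), (0, 1), (0, 2), (0, 3), (0, 4), (0, 5), (0, 6), (0, 7), (1, 0), (1, 1), (1, 2), (1, 3), (1, 4), (1, 5), (1, 6), (1, 7), (3, 0), (3, 1), (3, 2), (3, 3), (3, 4), (3, 5), (3, 6), (3, 7), (4, 0), (4, 1), (4, 2), (4, 3), (4, 4), (4, 5), (4, 6), (4, 7), (6, 0), (6, 1), (6, 2), (6, 3), (6, 4), (6, 5), (6, 6), (6, 7), (7, 0), (7, 1), (7, 2), (7, 3), (7, 4), (7, 5), (7, 6), (7, 7)]

Answer: yes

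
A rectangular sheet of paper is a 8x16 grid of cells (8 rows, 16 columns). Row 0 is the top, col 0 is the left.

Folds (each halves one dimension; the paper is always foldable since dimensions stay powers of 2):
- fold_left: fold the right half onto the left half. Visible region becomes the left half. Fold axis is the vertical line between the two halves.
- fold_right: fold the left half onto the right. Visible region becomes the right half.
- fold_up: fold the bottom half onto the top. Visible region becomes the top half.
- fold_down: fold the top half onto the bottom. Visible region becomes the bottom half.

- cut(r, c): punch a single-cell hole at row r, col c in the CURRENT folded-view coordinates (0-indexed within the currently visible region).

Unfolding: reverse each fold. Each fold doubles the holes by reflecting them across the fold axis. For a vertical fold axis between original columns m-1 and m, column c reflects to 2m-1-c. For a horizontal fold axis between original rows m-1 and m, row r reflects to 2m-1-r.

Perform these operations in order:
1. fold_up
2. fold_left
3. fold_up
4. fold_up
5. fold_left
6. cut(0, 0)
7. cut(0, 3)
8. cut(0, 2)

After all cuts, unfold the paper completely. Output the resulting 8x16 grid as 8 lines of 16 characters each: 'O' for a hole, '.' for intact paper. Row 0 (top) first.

Op 1 fold_up: fold axis h@4; visible region now rows[0,4) x cols[0,16) = 4x16
Op 2 fold_left: fold axis v@8; visible region now rows[0,4) x cols[0,8) = 4x8
Op 3 fold_up: fold axis h@2; visible region now rows[0,2) x cols[0,8) = 2x8
Op 4 fold_up: fold axis h@1; visible region now rows[0,1) x cols[0,8) = 1x8
Op 5 fold_left: fold axis v@4; visible region now rows[0,1) x cols[0,4) = 1x4
Op 6 cut(0, 0): punch at orig (0,0); cuts so far [(0, 0)]; region rows[0,1) x cols[0,4) = 1x4
Op 7 cut(0, 3): punch at orig (0,3); cuts so far [(0, 0), (0, 3)]; region rows[0,1) x cols[0,4) = 1x4
Op 8 cut(0, 2): punch at orig (0,2); cuts so far [(0, 0), (0, 2), (0, 3)]; region rows[0,1) x cols[0,4) = 1x4
Unfold 1 (reflect across v@4): 6 holes -> [(0, 0), (0, 2), (0, 3), (0, 4), (0, 5), (0, 7)]
Unfold 2 (reflect across h@1): 12 holes -> [(0, 0), (0, 2), (0, 3), (0, 4), (0, 5), (0, 7), (1, 0), (1, 2), (1, 3), (1, 4), (1, 5), (1, 7)]
Unfold 3 (reflect across h@2): 24 holes -> [(0, 0), (0, 2), (0, 3), (0, 4), (0, 5), (0, 7), (1, 0), (1, 2), (1, 3), (1, 4), (1, 5), (1, 7), (2, 0), (2, 2), (2, 3), (2, 4), (2, 5), (2, 7), (3, 0), (3, 2), (3, 3), (3, 4), (3, 5), (3, 7)]
Unfold 4 (reflect across v@8): 48 holes -> [(0, 0), (0, 2), (0, 3), (0, 4), (0, 5), (0, 7), (0, 8), (0, 10), (0, 11), (0, 12), (0, 13), (0, 15), (1, 0), (1, 2), (1, 3), (1, 4), (1, 5), (1, 7), (1, 8), (1, 10), (1, 11), (1, 12), (1, 13), (1, 15), (2, 0), (2, 2), (2, 3), (2, 4), (2, 5), (2, 7), (2, 8), (2, 10), (2, 11), (2, 12), (2, 13), (2, 15), (3, 0), (3, 2), (3, 3), (3, 4), (3, 5), (3, 7), (3, 8), (3, 10), (3, 11), (3, 12), (3, 13), (3, 15)]
Unfold 5 (reflect across h@4): 96 holes -> [(0, 0), (0, 2), (0, 3), (0, 4), (0, 5), (0, 7), (0, 8), (0, 10), (0, 11), (0, 12), (0, 13), (0, 15), (1, 0), (1, 2), (1, 3), (1, 4), (1, 5), (1, 7), (1, 8), (1, 10), (1, 11), (1, 12), (1, 13), (1, 15), (2, 0), (2, 2), (2, 3), (2, 4), (2, 5), (2, 7), (2, 8), (2, 10), (2, 11), (2, 12), (2, 13), (2, 15), (3, 0), (3, 2), (3, 3), (3, 4), (3, 5), (3, 7), (3, 8), (3, 10), (3, 11), (3, 12), (3, 13), (3, 15), (4, 0), (4, 2), (4, 3), (4, 4), (4, 5), (4, 7), (4, 8), (4, 10), (4, 11), (4, 12), (4, 13), (4, 15), (5, 0), (5, 2), (5, 3), (5, 4), (5, 5), (5, 7), (5, 8), (5, 10), (5, 11), (5, 12), (5, 13), (5, 15), (6, 0), (6, 2), (6, 3), (6, 4), (6, 5), (6, 7), (6, 8), (6, 10), (6, 11), (6, 12), (6, 13), (6, 15), (7, 0), (7, 2), (7, 3), (7, 4), (7, 5), (7, 7), (7, 8), (7, 10), (7, 11), (7, 12), (7, 13), (7, 15)]

Answer: O.OOOO.OO.OOOO.O
O.OOOO.OO.OOOO.O
O.OOOO.OO.OOOO.O
O.OOOO.OO.OOOO.O
O.OOOO.OO.OOOO.O
O.OOOO.OO.OOOO.O
O.OOOO.OO.OOOO.O
O.OOOO.OO.OOOO.O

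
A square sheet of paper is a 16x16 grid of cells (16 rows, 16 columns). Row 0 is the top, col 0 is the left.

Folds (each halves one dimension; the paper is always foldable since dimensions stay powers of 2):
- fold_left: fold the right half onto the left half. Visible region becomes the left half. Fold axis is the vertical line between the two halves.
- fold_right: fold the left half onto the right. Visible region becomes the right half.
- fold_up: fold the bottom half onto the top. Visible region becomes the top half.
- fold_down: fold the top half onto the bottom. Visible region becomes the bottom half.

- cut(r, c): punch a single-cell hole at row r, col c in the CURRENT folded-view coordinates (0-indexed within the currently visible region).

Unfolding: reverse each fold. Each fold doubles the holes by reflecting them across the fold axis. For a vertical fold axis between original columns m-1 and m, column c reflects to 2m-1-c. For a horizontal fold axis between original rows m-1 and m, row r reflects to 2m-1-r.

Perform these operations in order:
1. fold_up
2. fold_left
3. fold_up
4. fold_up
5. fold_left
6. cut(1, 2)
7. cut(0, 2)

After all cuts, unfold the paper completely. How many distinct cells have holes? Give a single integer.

Answer: 64

Derivation:
Op 1 fold_up: fold axis h@8; visible region now rows[0,8) x cols[0,16) = 8x16
Op 2 fold_left: fold axis v@8; visible region now rows[0,8) x cols[0,8) = 8x8
Op 3 fold_up: fold axis h@4; visible region now rows[0,4) x cols[0,8) = 4x8
Op 4 fold_up: fold axis h@2; visible region now rows[0,2) x cols[0,8) = 2x8
Op 5 fold_left: fold axis v@4; visible region now rows[0,2) x cols[0,4) = 2x4
Op 6 cut(1, 2): punch at orig (1,2); cuts so far [(1, 2)]; region rows[0,2) x cols[0,4) = 2x4
Op 7 cut(0, 2): punch at orig (0,2); cuts so far [(0, 2), (1, 2)]; region rows[0,2) x cols[0,4) = 2x4
Unfold 1 (reflect across v@4): 4 holes -> [(0, 2), (0, 5), (1, 2), (1, 5)]
Unfold 2 (reflect across h@2): 8 holes -> [(0, 2), (0, 5), (1, 2), (1, 5), (2, 2), (2, 5), (3, 2), (3, 5)]
Unfold 3 (reflect across h@4): 16 holes -> [(0, 2), (0, 5), (1, 2), (1, 5), (2, 2), (2, 5), (3, 2), (3, 5), (4, 2), (4, 5), (5, 2), (5, 5), (6, 2), (6, 5), (7, 2), (7, 5)]
Unfold 4 (reflect across v@8): 32 holes -> [(0, 2), (0, 5), (0, 10), (0, 13), (1, 2), (1, 5), (1, 10), (1, 13), (2, 2), (2, 5), (2, 10), (2, 13), (3, 2), (3, 5), (3, 10), (3, 13), (4, 2), (4, 5), (4, 10), (4, 13), (5, 2), (5, 5), (5, 10), (5, 13), (6, 2), (6, 5), (6, 10), (6, 13), (7, 2), (7, 5), (7, 10), (7, 13)]
Unfold 5 (reflect across h@8): 64 holes -> [(0, 2), (0, 5), (0, 10), (0, 13), (1, 2), (1, 5), (1, 10), (1, 13), (2, 2), (2, 5), (2, 10), (2, 13), (3, 2), (3, 5), (3, 10), (3, 13), (4, 2), (4, 5), (4, 10), (4, 13), (5, 2), (5, 5), (5, 10), (5, 13), (6, 2), (6, 5), (6, 10), (6, 13), (7, 2), (7, 5), (7, 10), (7, 13), (8, 2), (8, 5), (8, 10), (8, 13), (9, 2), (9, 5), (9, 10), (9, 13), (10, 2), (10, 5), (10, 10), (10, 13), (11, 2), (11, 5), (11, 10), (11, 13), (12, 2), (12, 5), (12, 10), (12, 13), (13, 2), (13, 5), (13, 10), (13, 13), (14, 2), (14, 5), (14, 10), (14, 13), (15, 2), (15, 5), (15, 10), (15, 13)]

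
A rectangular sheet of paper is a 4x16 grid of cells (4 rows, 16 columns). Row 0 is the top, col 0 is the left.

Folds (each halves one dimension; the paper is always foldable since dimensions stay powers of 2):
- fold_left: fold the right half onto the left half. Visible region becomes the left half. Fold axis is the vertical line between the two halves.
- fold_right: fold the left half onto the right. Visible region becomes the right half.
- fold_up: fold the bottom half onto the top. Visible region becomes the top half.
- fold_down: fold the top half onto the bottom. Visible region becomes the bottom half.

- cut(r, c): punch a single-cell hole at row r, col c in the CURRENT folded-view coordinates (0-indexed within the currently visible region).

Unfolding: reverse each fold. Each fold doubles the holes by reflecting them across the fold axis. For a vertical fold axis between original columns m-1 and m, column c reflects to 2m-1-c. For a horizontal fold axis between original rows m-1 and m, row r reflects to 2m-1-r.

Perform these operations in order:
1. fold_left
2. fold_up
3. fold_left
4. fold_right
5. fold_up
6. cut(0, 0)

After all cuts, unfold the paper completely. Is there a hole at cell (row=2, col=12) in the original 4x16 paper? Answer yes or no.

Answer: no

Derivation:
Op 1 fold_left: fold axis v@8; visible region now rows[0,4) x cols[0,8) = 4x8
Op 2 fold_up: fold axis h@2; visible region now rows[0,2) x cols[0,8) = 2x8
Op 3 fold_left: fold axis v@4; visible region now rows[0,2) x cols[0,4) = 2x4
Op 4 fold_right: fold axis v@2; visible region now rows[0,2) x cols[2,4) = 2x2
Op 5 fold_up: fold axis h@1; visible region now rows[0,1) x cols[2,4) = 1x2
Op 6 cut(0, 0): punch at orig (0,2); cuts so far [(0, 2)]; region rows[0,1) x cols[2,4) = 1x2
Unfold 1 (reflect across h@1): 2 holes -> [(0, 2), (1, 2)]
Unfold 2 (reflect across v@2): 4 holes -> [(0, 1), (0, 2), (1, 1), (1, 2)]
Unfold 3 (reflect across v@4): 8 holes -> [(0, 1), (0, 2), (0, 5), (0, 6), (1, 1), (1, 2), (1, 5), (1, 6)]
Unfold 4 (reflect across h@2): 16 holes -> [(0, 1), (0, 2), (0, 5), (0, 6), (1, 1), (1, 2), (1, 5), (1, 6), (2, 1), (2, 2), (2, 5), (2, 6), (3, 1), (3, 2), (3, 5), (3, 6)]
Unfold 5 (reflect across v@8): 32 holes -> [(0, 1), (0, 2), (0, 5), (0, 6), (0, 9), (0, 10), (0, 13), (0, 14), (1, 1), (1, 2), (1, 5), (1, 6), (1, 9), (1, 10), (1, 13), (1, 14), (2, 1), (2, 2), (2, 5), (2, 6), (2, 9), (2, 10), (2, 13), (2, 14), (3, 1), (3, 2), (3, 5), (3, 6), (3, 9), (3, 10), (3, 13), (3, 14)]
Holes: [(0, 1), (0, 2), (0, 5), (0, 6), (0, 9), (0, 10), (0, 13), (0, 14), (1, 1), (1, 2), (1, 5), (1, 6), (1, 9), (1, 10), (1, 13), (1, 14), (2, 1), (2, 2), (2, 5), (2, 6), (2, 9), (2, 10), (2, 13), (2, 14), (3, 1), (3, 2), (3, 5), (3, 6), (3, 9), (3, 10), (3, 13), (3, 14)]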